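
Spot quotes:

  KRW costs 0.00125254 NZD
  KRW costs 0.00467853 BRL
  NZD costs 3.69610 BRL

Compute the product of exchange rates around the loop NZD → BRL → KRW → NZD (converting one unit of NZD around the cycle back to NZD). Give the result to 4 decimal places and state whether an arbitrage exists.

Around NZD → BRL → KRW → NZD: 1 × 3.69610 ÷ 0.00467853 × 0.00125254 = 0.989523
Product < 1; profitable direction is NZD → KRW → BRL → NZD.

0.9895 (arbitrage exists)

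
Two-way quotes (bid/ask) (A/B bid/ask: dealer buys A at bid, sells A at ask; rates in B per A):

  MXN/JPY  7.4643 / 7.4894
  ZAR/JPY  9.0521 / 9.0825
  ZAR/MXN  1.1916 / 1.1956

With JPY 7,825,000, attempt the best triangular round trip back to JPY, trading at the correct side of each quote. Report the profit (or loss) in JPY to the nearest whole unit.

Net profit: JPY 85,442

Best loop JPY → MXN → ZAR → JPY:
JPY 7,825,000 ÷ 7.4894 (buy MXN at ask) = MXN 1,044,810.00
MXN 1,044,810.00 ÷ 1.1956 (buy ZAR at ask) = ZAR 873,879.22
ZAR 873,879.22 × 9.0521 (sell ZAR at bid) = JPY 7,910,442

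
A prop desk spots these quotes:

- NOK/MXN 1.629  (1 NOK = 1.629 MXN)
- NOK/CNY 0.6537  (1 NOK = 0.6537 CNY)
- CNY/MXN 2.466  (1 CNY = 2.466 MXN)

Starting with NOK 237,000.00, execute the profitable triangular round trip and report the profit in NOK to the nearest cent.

Profit: NOK 2,495.78

Profitable loop is NOK → MXN → CNY → NOK:
NOK 237,000.00 × 1.629 = MXN 386,073.00
MXN 386,073.00 ÷ 2.466 = CNY 156,558.39
CNY 156,558.39 ÷ 0.6537 = NOK 239,495.78
Profit = NOK 239,495.78 − NOK 237,000.00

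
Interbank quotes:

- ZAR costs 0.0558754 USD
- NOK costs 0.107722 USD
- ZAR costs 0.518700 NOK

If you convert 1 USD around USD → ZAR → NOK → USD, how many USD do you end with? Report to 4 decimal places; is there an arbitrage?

Around USD → ZAR → NOK → USD: 1 ÷ 0.0558754 × 0.518700 × 0.107722 = 1.000000
Product ≈ 1 (deviation 0.000%, within rounding noise).

1.0000 (no arbitrage)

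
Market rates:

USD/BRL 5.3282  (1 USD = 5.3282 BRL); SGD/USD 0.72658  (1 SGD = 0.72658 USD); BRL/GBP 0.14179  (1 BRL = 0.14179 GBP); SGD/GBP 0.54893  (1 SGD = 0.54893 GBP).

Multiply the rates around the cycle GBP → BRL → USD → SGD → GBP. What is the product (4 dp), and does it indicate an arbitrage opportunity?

Around GBP → BRL → USD → SGD → GBP: 1 ÷ 0.14179 ÷ 5.3282 ÷ 0.72658 × 0.54893 = 1.000017
Product ≈ 1 (deviation 0.002%, within rounding noise).

1.0000 (no arbitrage)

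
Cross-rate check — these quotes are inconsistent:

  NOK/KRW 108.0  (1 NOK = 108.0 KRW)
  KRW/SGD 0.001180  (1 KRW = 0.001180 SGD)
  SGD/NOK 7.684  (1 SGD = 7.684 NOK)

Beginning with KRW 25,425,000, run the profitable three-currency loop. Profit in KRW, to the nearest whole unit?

Profitable loop is KRW → NOK → SGD → KRW:
KRW 25,425,000 ÷ 108.0 = NOK 235,416.67
NOK 235,416.67 ÷ 7.684 = SGD 30,637.25
SGD 30,637.25 ÷ 0.001180 = KRW 25,963,775
Profit = KRW 25,963,775 − KRW 25,425,000

Profit: KRW 538,775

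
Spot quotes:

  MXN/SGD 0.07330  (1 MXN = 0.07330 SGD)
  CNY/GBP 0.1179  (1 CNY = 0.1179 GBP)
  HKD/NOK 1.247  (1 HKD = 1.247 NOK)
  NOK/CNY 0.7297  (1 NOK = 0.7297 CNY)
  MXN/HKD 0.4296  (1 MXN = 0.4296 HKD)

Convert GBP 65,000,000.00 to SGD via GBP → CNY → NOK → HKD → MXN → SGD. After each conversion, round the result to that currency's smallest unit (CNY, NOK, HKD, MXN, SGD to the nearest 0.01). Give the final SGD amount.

SGD 103,378,078.06

GBP 65,000,000.00 ÷ 0.1179 = CNY 551,314,673.45
CNY 551,314,673.45 ÷ 0.7297 = NOK 755,536,074.35
NOK 755,536,074.35 ÷ 1.247 = HKD 605,882,978.63
HKD 605,882,978.63 ÷ 0.4296 = MXN 1,410,342,129.03
MXN 1,410,342,129.03 × 0.07330 = SGD 103,378,078.06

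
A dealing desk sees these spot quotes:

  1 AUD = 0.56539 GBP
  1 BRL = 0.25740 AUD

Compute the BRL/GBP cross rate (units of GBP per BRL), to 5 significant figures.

1 BRL × 0.25740 = 0.2574 AUD
0.2574 AUD × 0.56539 = 0.145531 GBP

BRL/GBP = 0.14553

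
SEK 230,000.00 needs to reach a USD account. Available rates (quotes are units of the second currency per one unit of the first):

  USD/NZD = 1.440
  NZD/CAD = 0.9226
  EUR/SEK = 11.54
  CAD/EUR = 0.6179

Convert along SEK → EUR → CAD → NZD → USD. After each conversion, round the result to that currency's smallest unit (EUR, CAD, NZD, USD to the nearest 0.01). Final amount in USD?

USD 24,278.84

SEK 230,000.00 ÷ 11.54 = EUR 19,930.68
EUR 19,930.68 ÷ 0.6179 = CAD 32,255.51
CAD 32,255.51 ÷ 0.9226 = NZD 34,961.53
NZD 34,961.53 ÷ 1.440 = USD 24,278.84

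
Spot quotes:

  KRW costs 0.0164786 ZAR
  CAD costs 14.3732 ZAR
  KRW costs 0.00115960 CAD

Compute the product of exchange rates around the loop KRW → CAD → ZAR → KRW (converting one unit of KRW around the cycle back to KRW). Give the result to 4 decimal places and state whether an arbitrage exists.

Around KRW → CAD → ZAR → KRW: 1 × 0.00115960 × 14.3732 ÷ 0.0164786 = 1.011443
Product > 1; profitable direction is KRW → CAD → ZAR → KRW.

1.0114 (arbitrage exists)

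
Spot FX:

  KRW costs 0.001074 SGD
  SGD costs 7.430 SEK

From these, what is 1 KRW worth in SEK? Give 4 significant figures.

1 KRW × 0.001074 = 0.001074 SGD
0.001074 SGD × 7.430 = 0.00797982 SEK

KRW/SEK = 0.007980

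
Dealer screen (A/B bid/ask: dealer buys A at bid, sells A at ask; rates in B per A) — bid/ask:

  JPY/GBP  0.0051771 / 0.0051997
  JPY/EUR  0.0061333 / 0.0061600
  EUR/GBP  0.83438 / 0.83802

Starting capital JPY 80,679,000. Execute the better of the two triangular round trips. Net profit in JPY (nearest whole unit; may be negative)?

Net profit: JPY 232,819

Best loop JPY → GBP → EUR → JPY:
JPY 80,679,000 × 0.0051771 (sell JPY at bid) = GBP 417,683.25
GBP 417,683.25 ÷ 0.83802 (buy EUR at ask) = EUR 498,416.80
EUR 498,416.80 ÷ 0.0061600 (buy JPY at ask) = JPY 80,911,819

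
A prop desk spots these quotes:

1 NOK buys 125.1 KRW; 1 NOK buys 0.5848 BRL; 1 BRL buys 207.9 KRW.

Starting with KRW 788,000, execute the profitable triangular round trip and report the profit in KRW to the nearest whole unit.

Profit: KRW 22,815

Profitable loop is KRW → BRL → NOK → KRW:
KRW 788,000 ÷ 207.9 = BRL 3,790.28
BRL 3,790.28 ÷ 0.5848 = NOK 6,481.33
NOK 6,481.33 × 125.1 = KRW 810,815
Profit = KRW 810,815 − KRW 788,000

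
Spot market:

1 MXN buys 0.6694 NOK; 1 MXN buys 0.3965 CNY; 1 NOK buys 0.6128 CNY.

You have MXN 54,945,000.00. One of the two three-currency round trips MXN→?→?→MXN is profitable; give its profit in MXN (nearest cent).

Profitable loop is MXN → NOK → CNY → MXN:
MXN 54,945,000.00 × 0.6694 = NOK 36,780,183.00
NOK 36,780,183.00 × 0.6128 = CNY 22,538,896.14
CNY 22,538,896.14 ÷ 0.3965 = MXN 56,844,630.88
Profit = MXN 56,844,630.88 − MXN 54,945,000.00

Profit: MXN 1,899,630.88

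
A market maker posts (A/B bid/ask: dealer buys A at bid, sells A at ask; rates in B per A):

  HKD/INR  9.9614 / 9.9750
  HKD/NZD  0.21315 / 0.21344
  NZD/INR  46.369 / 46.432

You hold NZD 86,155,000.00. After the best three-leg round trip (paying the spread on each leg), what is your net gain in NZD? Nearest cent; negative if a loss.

Best loop NZD → HKD → INR → NZD:
NZD 86,155,000.00 ÷ 0.21344 (buy HKD at ask) = HKD 403,649,737.63
HKD 403,649,737.63 × 9.9614 (sell HKD at bid) = INR 4,020,916,496.44
INR 4,020,916,496.44 ÷ 46.432 (buy NZD at ask) = NZD 86,597,960.38

Net profit: NZD 442,960.38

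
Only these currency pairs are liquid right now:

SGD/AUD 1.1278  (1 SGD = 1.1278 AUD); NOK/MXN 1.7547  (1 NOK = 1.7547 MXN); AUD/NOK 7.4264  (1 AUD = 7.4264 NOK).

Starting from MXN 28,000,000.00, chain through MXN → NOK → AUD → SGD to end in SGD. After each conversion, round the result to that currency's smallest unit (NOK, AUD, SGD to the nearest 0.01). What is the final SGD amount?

MXN 28,000,000.00 ÷ 1.7547 = NOK 15,957,143.67
NOK 15,957,143.67 ÷ 7.4264 = AUD 2,148,705.12
AUD 2,148,705.12 ÷ 1.1278 = SGD 1,905,218.23

SGD 1,905,218.23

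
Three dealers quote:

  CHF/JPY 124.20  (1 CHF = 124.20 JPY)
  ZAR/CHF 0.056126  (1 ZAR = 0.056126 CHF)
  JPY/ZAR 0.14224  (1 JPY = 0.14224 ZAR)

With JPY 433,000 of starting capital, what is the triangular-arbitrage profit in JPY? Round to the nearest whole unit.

Profitable loop is JPY → CHF → ZAR → JPY:
JPY 433,000 ÷ 124.20 = CHF 3,486.31
CHF 3,486.31 ÷ 0.056126 = ZAR 62,115.82
ZAR 62,115.82 ÷ 0.14224 = JPY 436,697
Profit = JPY 436,697 − JPY 433,000

Profit: JPY 3,697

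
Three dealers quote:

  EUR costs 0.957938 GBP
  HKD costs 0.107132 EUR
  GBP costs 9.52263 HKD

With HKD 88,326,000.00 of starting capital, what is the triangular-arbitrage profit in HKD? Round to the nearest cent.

Profit: HKD 2,054,562.27

Profitable loop is HKD → GBP → EUR → HKD:
HKD 88,326,000.00 ÷ 9.52263 = GBP 9,275,378.76
GBP 9,275,378.76 ÷ 0.957938 = EUR 9,682,650.40
EUR 9,682,650.40 ÷ 0.107132 = HKD 90,380,562.27
Profit = HKD 90,380,562.27 − HKD 88,326,000.00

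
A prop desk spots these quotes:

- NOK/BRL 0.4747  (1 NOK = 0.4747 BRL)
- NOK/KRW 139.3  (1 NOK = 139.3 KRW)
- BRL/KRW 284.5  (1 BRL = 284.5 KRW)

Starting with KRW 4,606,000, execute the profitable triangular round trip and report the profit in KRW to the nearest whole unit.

Profit: KRW 144,874

Profitable loop is KRW → BRL → NOK → KRW:
KRW 4,606,000 ÷ 284.5 = BRL 16,189.81
BRL 16,189.81 ÷ 0.4747 = NOK 34,105.34
NOK 34,105.34 × 139.3 = KRW 4,750,874
Profit = KRW 4,750,874 − KRW 4,606,000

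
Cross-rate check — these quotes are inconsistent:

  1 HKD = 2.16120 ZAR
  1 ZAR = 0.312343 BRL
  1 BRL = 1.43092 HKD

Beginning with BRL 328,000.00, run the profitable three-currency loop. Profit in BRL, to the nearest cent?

Profitable loop is BRL → ZAR → HKD → BRL:
BRL 328,000.00 ÷ 0.312343 = ZAR 1,050,127.58
ZAR 1,050,127.58 ÷ 2.16120 = HKD 485,900.23
HKD 485,900.23 ÷ 1.43092 = BRL 339,571.91
Profit = BRL 339,571.91 − BRL 328,000.00

Profit: BRL 11,571.91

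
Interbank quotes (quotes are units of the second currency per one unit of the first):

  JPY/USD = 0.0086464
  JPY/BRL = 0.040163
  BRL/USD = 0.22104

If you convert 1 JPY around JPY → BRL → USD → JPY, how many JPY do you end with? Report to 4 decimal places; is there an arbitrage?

1.0267 (arbitrage exists)

Around JPY → BRL → USD → JPY: 1 × 0.040163 × 0.22104 ÷ 0.0086464 = 1.026743
Product > 1; profitable direction is JPY → BRL → USD → JPY.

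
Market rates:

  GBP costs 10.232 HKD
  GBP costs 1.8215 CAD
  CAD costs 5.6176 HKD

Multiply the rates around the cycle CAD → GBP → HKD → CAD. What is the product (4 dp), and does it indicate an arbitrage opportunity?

1.0000 (no arbitrage)

Around CAD → GBP → HKD → CAD: 1 ÷ 1.8215 × 10.232 ÷ 5.6176 = 0.999955
Product ≈ 1 (deviation 0.004%, within rounding noise).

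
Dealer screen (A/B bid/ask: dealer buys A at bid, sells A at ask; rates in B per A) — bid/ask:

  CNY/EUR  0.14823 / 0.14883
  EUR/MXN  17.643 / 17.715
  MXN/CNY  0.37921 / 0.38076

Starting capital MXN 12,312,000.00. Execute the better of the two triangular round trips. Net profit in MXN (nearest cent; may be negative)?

Best loop MXN → EUR → CNY → MXN:
MXN 12,312,000.00 ÷ 17.715 (buy EUR at ask) = EUR 695,004.23
EUR 695,004.23 ÷ 0.14883 (buy CNY at ask) = CNY 4,669,785.89
CNY 4,669,785.89 ÷ 0.38076 (buy MXN at ask) = MXN 12,264,381.47

Net result: MXN -47,618.53 (no profitable arbitrage after spreads)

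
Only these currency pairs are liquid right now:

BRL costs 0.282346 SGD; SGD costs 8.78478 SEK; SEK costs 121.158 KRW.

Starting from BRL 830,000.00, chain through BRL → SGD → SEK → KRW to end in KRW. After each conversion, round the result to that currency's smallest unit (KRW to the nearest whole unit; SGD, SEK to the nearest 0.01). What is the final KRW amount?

KRW 249,426,572

BRL 830,000.00 × 0.282346 = SGD 234,347.18
SGD 234,347.18 × 8.78478 = SEK 2,058,688.42
SEK 2,058,688.42 × 121.158 = KRW 249,426,572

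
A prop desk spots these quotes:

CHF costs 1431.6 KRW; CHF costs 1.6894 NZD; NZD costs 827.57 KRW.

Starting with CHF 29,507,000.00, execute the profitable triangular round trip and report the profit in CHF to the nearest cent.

Profit: CHF 707,089.95

Profitable loop is CHF → KRW → NZD → CHF:
CHF 29,507,000.00 × 1431.6 = KRW 42,242,221,200
KRW 42,242,221,200 ÷ 827.57 = NZD 51,043,683.56
NZD 51,043,683.56 ÷ 1.6894 = CHF 30,214,089.95
Profit = CHF 30,214,089.95 − CHF 29,507,000.00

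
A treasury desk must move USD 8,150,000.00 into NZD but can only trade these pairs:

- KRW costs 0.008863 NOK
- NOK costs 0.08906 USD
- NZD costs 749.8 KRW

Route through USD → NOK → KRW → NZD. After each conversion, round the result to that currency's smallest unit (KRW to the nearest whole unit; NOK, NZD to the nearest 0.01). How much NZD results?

USD 8,150,000.00 ÷ 0.08906 = NOK 91,511,340.67
NOK 91,511,340.67 ÷ 0.008863 = KRW 10,325,097,672
KRW 10,325,097,672 ÷ 749.8 = NZD 13,770,469.02

NZD 13,770,469.02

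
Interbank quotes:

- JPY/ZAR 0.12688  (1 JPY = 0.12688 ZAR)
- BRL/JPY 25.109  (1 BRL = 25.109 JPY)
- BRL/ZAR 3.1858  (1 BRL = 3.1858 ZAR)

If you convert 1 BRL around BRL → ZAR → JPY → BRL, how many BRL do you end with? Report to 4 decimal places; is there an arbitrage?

Around BRL → ZAR → JPY → BRL: 1 × 3.1858 ÷ 0.12688 ÷ 25.109 = 0.999991
Product ≈ 1 (deviation 0.001%, within rounding noise).

1.0000 (no arbitrage)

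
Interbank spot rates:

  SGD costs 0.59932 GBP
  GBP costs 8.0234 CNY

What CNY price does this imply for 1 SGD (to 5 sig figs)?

SGD/CNY = 4.8086

1 SGD × 0.59932 = 0.59932 GBP
0.59932 GBP × 8.0234 = 4.80858 CNY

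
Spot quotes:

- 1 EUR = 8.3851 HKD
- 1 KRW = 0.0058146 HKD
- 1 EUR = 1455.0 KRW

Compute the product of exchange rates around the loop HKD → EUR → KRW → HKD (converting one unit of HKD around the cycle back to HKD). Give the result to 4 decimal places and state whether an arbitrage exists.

1.0090 (arbitrage exists)

Around HKD → EUR → KRW → HKD: 1 ÷ 8.3851 × 1455.0 × 0.0058146 = 1.008961
Product > 1; profitable direction is HKD → EUR → KRW → HKD.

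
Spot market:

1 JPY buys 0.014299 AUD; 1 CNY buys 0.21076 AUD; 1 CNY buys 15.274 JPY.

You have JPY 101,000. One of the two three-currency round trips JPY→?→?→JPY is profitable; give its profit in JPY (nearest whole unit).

Profitable loop is JPY → AUD → CNY → JPY:
JPY 101,000 × 0.014299 = AUD 1,444.20
AUD 1,444.20 ÷ 0.21076 = CNY 6,852.34
CNY 6,852.34 × 15.274 = JPY 104,663
Profit = JPY 104,663 − JPY 101,000

Profit: JPY 3,663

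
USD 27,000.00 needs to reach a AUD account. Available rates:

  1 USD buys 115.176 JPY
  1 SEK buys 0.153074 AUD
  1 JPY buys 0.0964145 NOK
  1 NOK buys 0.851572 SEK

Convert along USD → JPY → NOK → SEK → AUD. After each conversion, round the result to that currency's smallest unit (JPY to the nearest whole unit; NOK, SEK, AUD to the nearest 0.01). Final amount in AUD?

USD 27,000.00 × 115.176 = JPY 3,109,752
JPY 3,109,752 × 0.0964145 = NOK 299,825.18
NOK 299,825.18 × 0.851572 = SEK 255,322.73
SEK 255,322.73 × 0.153074 = AUD 39,083.27

AUD 39,083.27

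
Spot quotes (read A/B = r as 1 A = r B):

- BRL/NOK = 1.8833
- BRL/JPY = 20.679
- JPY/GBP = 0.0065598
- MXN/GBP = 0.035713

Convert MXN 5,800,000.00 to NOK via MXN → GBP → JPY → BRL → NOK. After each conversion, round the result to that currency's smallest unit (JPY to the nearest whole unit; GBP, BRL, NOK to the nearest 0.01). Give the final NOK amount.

NOK 2,875,767.05

MXN 5,800,000.00 × 0.035713 = GBP 207,135.40
GBP 207,135.40 ÷ 0.0065598 = JPY 31,576,481
JPY 31,576,481 ÷ 20.679 = BRL 1,526,982.98
BRL 1,526,982.98 × 1.8833 = NOK 2,875,767.05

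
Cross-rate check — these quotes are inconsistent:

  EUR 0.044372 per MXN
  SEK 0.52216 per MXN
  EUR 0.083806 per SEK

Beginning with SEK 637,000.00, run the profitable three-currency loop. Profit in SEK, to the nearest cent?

Profit: SEK 8,906.60

Profitable loop is SEK → MXN → EUR → SEK:
SEK 637,000.00 ÷ 0.52216 = MXN 1,219,932.59
MXN 1,219,932.59 × 0.044372 = EUR 54,130.85
EUR 54,130.85 ÷ 0.083806 = SEK 645,906.60
Profit = SEK 645,906.60 − SEK 637,000.00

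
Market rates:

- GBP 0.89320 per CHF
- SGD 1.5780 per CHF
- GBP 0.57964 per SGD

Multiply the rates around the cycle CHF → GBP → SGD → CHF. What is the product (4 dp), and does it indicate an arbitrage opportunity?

0.9765 (arbitrage exists)

Around CHF → GBP → SGD → CHF: 1 × 0.89320 ÷ 0.57964 ÷ 1.5780 = 0.976525
Product < 1; profitable direction is CHF → SGD → GBP → CHF.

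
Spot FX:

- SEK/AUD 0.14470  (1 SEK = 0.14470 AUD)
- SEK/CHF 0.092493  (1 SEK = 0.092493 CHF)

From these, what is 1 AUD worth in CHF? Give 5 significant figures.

1 AUD ÷ 0.14470 = 6.91085 SEK
6.91085 SEK × 0.092493 = 0.639205 CHF

AUD/CHF = 0.63921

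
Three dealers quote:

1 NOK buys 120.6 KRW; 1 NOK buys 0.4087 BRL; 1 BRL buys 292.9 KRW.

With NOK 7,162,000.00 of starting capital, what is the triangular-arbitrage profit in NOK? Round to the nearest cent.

Profit: NOK 53,353.53

Profitable loop is NOK → KRW → BRL → NOK:
NOK 7,162,000.00 × 120.6 = KRW 863,737,200
KRW 863,737,200 ÷ 292.9 = BRL 2,948,914.99
BRL 2,948,914.99 ÷ 0.4087 = NOK 7,215,353.53
Profit = NOK 7,215,353.53 − NOK 7,162,000.00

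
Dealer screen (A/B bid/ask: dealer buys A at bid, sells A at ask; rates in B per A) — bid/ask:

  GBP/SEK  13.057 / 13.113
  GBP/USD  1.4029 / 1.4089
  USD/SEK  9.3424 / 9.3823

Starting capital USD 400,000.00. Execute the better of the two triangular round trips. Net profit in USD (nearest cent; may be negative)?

Best loop USD → SEK → GBP → USD:
USD 400,000.00 × 9.3424 (sell USD at bid) = SEK 3,736,960.00
SEK 3,736,960.00 ÷ 13.113 (buy GBP at ask) = GBP 284,981.32
GBP 284,981.32 × 1.4029 (sell GBP at bid) = USD 399,800.29

Net result: USD -199.71 (no profitable arbitrage after spreads)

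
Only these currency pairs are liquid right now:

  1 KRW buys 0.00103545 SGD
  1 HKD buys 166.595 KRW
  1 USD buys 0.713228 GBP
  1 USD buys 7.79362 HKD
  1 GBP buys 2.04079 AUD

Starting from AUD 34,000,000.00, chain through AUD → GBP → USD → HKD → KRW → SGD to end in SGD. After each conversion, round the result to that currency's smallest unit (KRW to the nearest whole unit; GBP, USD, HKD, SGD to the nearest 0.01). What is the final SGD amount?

SGD 31,403,824.17

AUD 34,000,000.00 ÷ 2.04079 = GBP 16,660,214.92
GBP 16,660,214.92 ÷ 0.713228 = USD 23,358,890.73
USD 23,358,890.73 × 7.79362 = HKD 182,050,317.97
HKD 182,050,317.97 × 166.595 = KRW 30,328,672,722
KRW 30,328,672,722 × 0.00103545 = SGD 31,403,824.17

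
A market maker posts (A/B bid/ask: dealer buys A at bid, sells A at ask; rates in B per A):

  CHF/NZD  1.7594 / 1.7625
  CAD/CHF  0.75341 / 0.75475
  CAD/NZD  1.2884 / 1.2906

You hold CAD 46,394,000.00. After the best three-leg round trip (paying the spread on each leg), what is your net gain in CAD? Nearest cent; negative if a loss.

Net profit: CAD 1,256,353.33

Best loop CAD → CHF → NZD → CAD:
CAD 46,394,000.00 × 0.75341 (sell CAD at bid) = CHF 34,953,703.54
CHF 34,953,703.54 × 1.7594 (sell CHF at bid) = NZD 61,497,546.01
NZD 61,497,546.01 ÷ 1.2906 (buy CAD at ask) = CAD 47,650,353.33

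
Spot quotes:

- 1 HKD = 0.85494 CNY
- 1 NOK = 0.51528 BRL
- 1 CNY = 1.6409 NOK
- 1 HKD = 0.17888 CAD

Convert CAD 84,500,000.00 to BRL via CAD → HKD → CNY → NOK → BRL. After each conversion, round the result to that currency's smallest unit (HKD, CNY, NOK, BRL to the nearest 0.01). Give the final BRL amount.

CAD 84,500,000.00 ÷ 0.17888 = HKD 472,383,720.93
HKD 472,383,720.93 × 0.85494 = CNY 403,859,738.37
CNY 403,859,738.37 × 1.6409 = NOK 662,693,444.69
NOK 662,693,444.69 × 0.51528 = BRL 341,472,678.18

BRL 341,472,678.18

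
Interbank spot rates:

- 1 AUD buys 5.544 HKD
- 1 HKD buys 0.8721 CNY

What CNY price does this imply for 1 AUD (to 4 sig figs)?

AUD/CNY = 4.835

1 AUD × 5.544 = 5.544 HKD
5.544 HKD × 0.8721 = 4.83492 CNY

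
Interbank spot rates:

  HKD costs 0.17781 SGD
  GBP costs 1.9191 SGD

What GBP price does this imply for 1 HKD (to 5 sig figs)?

HKD/GBP = 0.092653

1 HKD × 0.17781 = 0.17781 SGD
0.17781 SGD ÷ 1.9191 = 0.0926528 GBP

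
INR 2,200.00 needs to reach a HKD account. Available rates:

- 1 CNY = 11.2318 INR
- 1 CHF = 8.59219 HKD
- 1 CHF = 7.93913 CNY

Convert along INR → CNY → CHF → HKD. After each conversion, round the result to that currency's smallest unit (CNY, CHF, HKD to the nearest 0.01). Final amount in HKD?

HKD 211.97

INR 2,200.00 ÷ 11.2318 = CNY 195.87
CNY 195.87 ÷ 7.93913 = CHF 24.67
CHF 24.67 × 8.59219 = HKD 211.97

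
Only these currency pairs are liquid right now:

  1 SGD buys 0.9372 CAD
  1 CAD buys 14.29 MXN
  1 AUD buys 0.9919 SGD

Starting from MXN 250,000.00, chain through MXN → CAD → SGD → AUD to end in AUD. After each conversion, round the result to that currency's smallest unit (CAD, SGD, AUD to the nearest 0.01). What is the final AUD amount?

AUD 18,819.48

MXN 250,000.00 ÷ 14.29 = CAD 17,494.75
CAD 17,494.75 ÷ 0.9372 = SGD 18,667.04
SGD 18,667.04 ÷ 0.9919 = AUD 18,819.48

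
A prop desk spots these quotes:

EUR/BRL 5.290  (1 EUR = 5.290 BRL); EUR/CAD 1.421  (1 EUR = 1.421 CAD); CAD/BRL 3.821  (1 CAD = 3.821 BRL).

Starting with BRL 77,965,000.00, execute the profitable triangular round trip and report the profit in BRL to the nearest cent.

Profit: BRL 2,058,054.93

Profitable loop is BRL → EUR → CAD → BRL:
BRL 77,965,000.00 ÷ 5.290 = EUR 14,738,185.26
EUR 14,738,185.26 × 1.421 = CAD 20,942,961.25
CAD 20,942,961.25 × 3.821 = BRL 80,023,054.93
Profit = BRL 80,023,054.93 − BRL 77,965,000.00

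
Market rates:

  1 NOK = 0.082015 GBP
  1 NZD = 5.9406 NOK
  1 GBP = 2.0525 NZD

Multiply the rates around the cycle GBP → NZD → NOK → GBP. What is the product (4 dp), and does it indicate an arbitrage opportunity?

1.0000 (no arbitrage)

Around GBP → NZD → NOK → GBP: 1 × 2.0525 × 5.9406 × 0.082015 = 1.000016
Product ≈ 1 (deviation 0.002%, within rounding noise).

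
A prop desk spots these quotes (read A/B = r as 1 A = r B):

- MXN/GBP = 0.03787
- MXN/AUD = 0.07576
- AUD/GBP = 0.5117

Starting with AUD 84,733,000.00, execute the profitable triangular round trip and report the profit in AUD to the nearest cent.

Profitable loop is AUD → GBP → MXN → AUD:
AUD 84,733,000.00 × 0.5117 = GBP 43,357,876.10
GBP 43,357,876.10 ÷ 0.03787 = MXN 1,144,913,548.98
MXN 1,144,913,548.98 × 0.07576 = AUD 86,738,650.47
Profit = AUD 86,738,650.47 − AUD 84,733,000.00

Profit: AUD 2,005,650.47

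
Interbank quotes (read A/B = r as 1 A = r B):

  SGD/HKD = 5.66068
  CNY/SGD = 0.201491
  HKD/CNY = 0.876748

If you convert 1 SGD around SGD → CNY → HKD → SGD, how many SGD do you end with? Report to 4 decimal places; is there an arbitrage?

1.0000 (no arbitrage)

Around SGD → CNY → HKD → SGD: 1 ÷ 0.201491 ÷ 0.876748 ÷ 5.66068 = 1.000002
Product ≈ 1 (deviation 0.000%, within rounding noise).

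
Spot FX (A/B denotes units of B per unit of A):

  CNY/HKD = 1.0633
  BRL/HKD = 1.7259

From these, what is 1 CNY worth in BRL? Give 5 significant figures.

1 CNY × 1.0633 = 1.0633 HKD
1.0633 HKD ÷ 1.7259 = 0.616084 BRL

CNY/BRL = 0.61608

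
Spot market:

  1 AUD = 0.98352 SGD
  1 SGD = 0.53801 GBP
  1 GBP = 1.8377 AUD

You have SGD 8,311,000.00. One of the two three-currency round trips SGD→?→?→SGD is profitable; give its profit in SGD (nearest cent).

Profitable loop is SGD → AUD → GBP → SGD:
SGD 8,311,000.00 ÷ 0.98352 = AUD 8,450,260.29
AUD 8,450,260.29 ÷ 1.8377 = GBP 4,598,280.62
GBP 4,598,280.62 ÷ 0.53801 = SGD 8,546,831.13
Profit = SGD 8,546,831.13 − SGD 8,311,000.00

Profit: SGD 235,831.13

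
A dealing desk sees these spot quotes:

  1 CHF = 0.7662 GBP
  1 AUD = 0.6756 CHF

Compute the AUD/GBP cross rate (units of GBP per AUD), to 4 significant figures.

1 AUD × 0.6756 = 0.6756 CHF
0.6756 CHF × 0.7662 = 0.517645 GBP

AUD/GBP = 0.5176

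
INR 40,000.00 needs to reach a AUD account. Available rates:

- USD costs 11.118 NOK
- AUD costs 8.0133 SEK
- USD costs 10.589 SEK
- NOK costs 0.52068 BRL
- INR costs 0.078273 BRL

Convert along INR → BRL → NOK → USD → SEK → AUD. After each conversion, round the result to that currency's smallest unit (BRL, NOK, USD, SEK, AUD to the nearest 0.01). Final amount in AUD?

AUD 714.69

INR 40,000.00 × 0.078273 = BRL 3,130.92
BRL 3,130.92 ÷ 0.52068 = NOK 6,013.14
NOK 6,013.14 ÷ 11.118 = USD 540.85
USD 540.85 × 10.589 = SEK 5,727.06
SEK 5,727.06 ÷ 8.0133 = AUD 714.69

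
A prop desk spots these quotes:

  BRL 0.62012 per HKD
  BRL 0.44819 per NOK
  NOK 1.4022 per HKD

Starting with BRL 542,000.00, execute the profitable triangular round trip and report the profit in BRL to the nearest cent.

Profitable loop is BRL → HKD → NOK → BRL:
BRL 542,000.00 ÷ 0.62012 = HKD 874,024.38
HKD 874,024.38 × 1.4022 = NOK 1,225,556.99
NOK 1,225,556.99 × 0.44819 = BRL 549,282.39
Profit = BRL 549,282.39 − BRL 542,000.00

Profit: BRL 7,282.39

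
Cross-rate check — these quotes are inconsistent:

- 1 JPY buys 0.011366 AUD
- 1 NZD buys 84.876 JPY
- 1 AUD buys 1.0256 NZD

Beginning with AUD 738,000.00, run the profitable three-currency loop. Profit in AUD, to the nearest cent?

Profitable loop is AUD → JPY → NZD → AUD:
AUD 738,000.00 ÷ 0.011366 = JPY 64,930,494
JPY 64,930,494 ÷ 84.876 = NZD 765,004.18
NZD 765,004.18 ÷ 1.0256 = AUD 745,908.91
Profit = AUD 745,908.91 − AUD 738,000.00

Profit: AUD 7,908.91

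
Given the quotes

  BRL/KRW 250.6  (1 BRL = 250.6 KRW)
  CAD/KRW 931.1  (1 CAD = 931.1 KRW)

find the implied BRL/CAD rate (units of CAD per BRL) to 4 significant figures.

BRL/CAD = 0.2691

1 BRL × 250.6 = 250.6 KRW
250.6 KRW ÷ 931.1 = 0.269144 CAD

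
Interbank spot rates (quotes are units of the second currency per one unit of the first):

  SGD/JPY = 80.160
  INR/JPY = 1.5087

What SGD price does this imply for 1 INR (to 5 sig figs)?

1 INR × 1.5087 = 1.5087 JPY
1.5087 JPY ÷ 80.160 = 0.0188211 SGD

INR/SGD = 0.018821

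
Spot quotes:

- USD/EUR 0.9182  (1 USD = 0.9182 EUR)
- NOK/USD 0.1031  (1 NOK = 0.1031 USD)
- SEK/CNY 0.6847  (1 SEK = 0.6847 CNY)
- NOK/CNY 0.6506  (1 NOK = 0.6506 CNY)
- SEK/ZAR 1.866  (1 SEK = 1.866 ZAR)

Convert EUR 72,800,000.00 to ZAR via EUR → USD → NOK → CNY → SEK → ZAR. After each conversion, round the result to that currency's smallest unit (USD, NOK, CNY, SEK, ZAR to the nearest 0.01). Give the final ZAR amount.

EUR 72,800,000.00 ÷ 0.9182 = USD 79,285,558.70
USD 79,285,558.70 ÷ 0.1031 = NOK 769,016,088.26
NOK 769,016,088.26 × 0.6506 = CNY 500,321,867.02
CNY 500,321,867.02 ÷ 0.6847 = SEK 730,716,908.16
SEK 730,716,908.16 × 1.866 = ZAR 1,363,517,750.63

ZAR 1,363,517,750.63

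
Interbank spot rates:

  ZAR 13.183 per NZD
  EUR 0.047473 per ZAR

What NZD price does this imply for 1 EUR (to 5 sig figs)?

EUR/NZD = 1.5979

1 EUR ÷ 0.047473 = 21.0646 ZAR
21.0646 ZAR ÷ 13.183 = 1.59786 NZD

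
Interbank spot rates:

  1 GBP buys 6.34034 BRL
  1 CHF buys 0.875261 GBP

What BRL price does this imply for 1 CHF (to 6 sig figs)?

CHF/BRL = 5.54945

1 CHF × 0.875261 = 0.875261 GBP
0.875261 GBP × 6.34034 = 5.54945 BRL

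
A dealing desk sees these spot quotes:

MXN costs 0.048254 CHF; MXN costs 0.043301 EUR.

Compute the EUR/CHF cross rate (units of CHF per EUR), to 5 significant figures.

EUR/CHF = 1.1144

1 EUR ÷ 0.043301 = 23.0942 MXN
23.0942 MXN × 0.048254 = 1.11439 CHF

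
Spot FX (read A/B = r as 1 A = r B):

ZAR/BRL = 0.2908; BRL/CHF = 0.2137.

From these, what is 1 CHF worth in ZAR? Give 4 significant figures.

1 CHF ÷ 0.2137 = 4.67946 BRL
4.67946 BRL ÷ 0.2908 = 16.0917 ZAR

CHF/ZAR = 16.09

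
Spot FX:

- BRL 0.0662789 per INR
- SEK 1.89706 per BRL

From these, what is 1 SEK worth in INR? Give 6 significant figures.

SEK/INR = 7.95323

1 SEK ÷ 1.89706 = 0.527131 BRL
0.527131 BRL ÷ 0.0662789 = 7.95323 INR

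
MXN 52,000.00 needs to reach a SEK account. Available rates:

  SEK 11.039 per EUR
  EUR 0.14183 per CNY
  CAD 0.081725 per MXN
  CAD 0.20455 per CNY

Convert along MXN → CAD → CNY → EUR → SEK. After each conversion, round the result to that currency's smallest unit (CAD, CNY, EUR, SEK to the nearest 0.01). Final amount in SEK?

MXN 52,000.00 × 0.081725 = CAD 4,249.70
CAD 4,249.70 ÷ 0.20455 = CNY 20,775.85
CNY 20,775.85 × 0.14183 = EUR 2,946.64
EUR 2,946.64 × 11.039 = SEK 32,527.96

SEK 32,527.96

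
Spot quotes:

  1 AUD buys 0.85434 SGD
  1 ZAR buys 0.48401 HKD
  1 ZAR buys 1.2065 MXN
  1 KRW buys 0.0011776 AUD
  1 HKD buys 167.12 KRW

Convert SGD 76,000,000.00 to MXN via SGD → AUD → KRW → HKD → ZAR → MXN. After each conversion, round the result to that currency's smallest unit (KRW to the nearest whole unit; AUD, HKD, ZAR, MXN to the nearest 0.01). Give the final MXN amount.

MXN 1,126,755,325.96

SGD 76,000,000.00 ÷ 0.85434 = AUD 88,957,557.88
AUD 88,957,557.88 ÷ 0.0011776 = KRW 75,541,404,450
KRW 75,541,404,450 ÷ 167.12 = HKD 452,018,935.20
HKD 452,018,935.20 ÷ 0.48401 = ZAR 933,904,124.29
ZAR 933,904,124.29 × 1.2065 = MXN 1,126,755,325.96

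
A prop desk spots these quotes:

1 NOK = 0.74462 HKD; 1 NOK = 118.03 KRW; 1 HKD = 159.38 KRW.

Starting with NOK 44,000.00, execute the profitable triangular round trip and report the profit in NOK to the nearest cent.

Profitable loop is NOK → HKD → KRW → NOK:
NOK 44,000.00 × 0.74462 = HKD 32,763.28
HKD 32,763.28 × 159.38 = KRW 5,221,812
KRW 5,221,812 ÷ 118.03 = NOK 44,241.39
Profit = NOK 44,241.39 − NOK 44,000.00

Profit: NOK 241.39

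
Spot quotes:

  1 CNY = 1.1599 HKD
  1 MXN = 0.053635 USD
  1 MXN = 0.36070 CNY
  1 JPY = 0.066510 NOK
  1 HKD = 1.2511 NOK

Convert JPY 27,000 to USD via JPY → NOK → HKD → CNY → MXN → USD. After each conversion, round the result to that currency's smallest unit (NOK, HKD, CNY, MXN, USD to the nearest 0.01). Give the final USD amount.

JPY 27,000 × 0.066510 = NOK 1,795.77
NOK 1,795.77 ÷ 1.2511 = HKD 1,435.35
HKD 1,435.35 ÷ 1.1599 = CNY 1,237.48
CNY 1,237.48 ÷ 0.36070 = MXN 3,430.77
MXN 3,430.77 × 0.053635 = USD 184.01

USD 184.01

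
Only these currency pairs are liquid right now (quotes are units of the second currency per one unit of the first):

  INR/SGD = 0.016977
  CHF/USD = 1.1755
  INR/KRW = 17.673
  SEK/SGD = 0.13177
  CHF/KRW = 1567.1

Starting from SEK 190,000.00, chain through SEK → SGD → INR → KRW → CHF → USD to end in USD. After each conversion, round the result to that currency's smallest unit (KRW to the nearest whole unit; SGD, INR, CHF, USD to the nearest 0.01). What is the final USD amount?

USD 19,549.94

SEK 190,000.00 × 0.13177 = SGD 25,036.30
SGD 25,036.30 ÷ 0.016977 = INR 1,474,718.74
INR 1,474,718.74 × 17.673 = KRW 26,062,704
KRW 26,062,704 ÷ 1567.1 = CHF 16,631.17
CHF 16,631.17 × 1.1755 = USD 19,549.94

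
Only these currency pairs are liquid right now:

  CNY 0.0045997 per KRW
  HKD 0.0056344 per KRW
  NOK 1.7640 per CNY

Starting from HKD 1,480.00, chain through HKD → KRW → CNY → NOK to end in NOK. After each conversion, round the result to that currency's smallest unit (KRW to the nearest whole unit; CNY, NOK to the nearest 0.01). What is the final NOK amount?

HKD 1,480.00 ÷ 0.0056344 = KRW 262,672
KRW 262,672 × 0.0045997 = CNY 1,208.21
CNY 1,208.21 × 1.7640 = NOK 2,131.28

NOK 2,131.28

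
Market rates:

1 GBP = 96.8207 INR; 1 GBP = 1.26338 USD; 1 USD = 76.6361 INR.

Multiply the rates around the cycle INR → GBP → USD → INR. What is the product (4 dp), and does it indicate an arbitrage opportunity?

1.0000 (no arbitrage)

Around INR → GBP → USD → INR: 1 ÷ 96.8207 × 1.26338 × 76.6361 = 0.999998
Product ≈ 1 (deviation 0.000%, within rounding noise).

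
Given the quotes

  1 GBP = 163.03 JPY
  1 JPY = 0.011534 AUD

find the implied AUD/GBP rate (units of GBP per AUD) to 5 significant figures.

1 AUD ÷ 0.011534 = 86.7002 JPY
86.7002 JPY ÷ 163.03 = 0.531805 GBP

AUD/GBP = 0.53181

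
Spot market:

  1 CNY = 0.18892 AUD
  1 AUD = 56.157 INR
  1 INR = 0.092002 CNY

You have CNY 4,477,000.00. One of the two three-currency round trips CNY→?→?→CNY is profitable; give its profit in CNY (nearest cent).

Profit: CNY 109,780.84

Profitable loop is CNY → INR → AUD → CNY:
CNY 4,477,000.00 ÷ 0.092002 = INR 48,661,985.61
INR 48,661,985.61 ÷ 56.157 = AUD 866,534.64
AUD 866,534.64 ÷ 0.18892 = CNY 4,586,780.84
Profit = CNY 4,586,780.84 − CNY 4,477,000.00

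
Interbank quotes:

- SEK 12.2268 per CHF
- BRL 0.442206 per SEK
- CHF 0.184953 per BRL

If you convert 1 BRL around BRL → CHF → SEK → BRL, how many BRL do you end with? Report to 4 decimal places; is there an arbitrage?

Around BRL → CHF → SEK → BRL: 1 × 0.184953 × 12.2268 × 0.442206 = 0.999997
Product ≈ 1 (deviation 0.000%, within rounding noise).

1.0000 (no arbitrage)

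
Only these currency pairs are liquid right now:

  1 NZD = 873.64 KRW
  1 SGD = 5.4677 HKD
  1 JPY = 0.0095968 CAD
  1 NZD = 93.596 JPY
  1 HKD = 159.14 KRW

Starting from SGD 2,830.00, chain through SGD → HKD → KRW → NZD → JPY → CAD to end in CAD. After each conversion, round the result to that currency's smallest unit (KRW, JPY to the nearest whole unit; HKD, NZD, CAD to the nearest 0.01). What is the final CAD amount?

CAD 2,531.75

SGD 2,830.00 × 5.4677 = HKD 15,473.59
HKD 15,473.59 × 159.14 = KRW 2,462,467
KRW 2,462,467 ÷ 873.64 = NZD 2,818.63
NZD 2,818.63 × 93.596 = JPY 263,812
JPY 263,812 × 0.0095968 = CAD 2,531.75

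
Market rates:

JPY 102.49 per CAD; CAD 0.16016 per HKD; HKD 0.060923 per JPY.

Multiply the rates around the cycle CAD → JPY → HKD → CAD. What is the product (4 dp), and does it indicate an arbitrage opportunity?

Around CAD → JPY → HKD → CAD: 1 × 102.49 × 0.060923 × 0.16016 = 1.000039
Product ≈ 1 (deviation 0.004%, within rounding noise).

1.0000 (no arbitrage)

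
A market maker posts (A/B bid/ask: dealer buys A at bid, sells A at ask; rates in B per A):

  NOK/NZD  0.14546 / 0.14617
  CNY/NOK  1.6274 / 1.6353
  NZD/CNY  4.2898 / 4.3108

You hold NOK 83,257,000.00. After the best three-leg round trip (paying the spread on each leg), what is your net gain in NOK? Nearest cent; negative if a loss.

Net profit: NOK 1,289,512.46

Best loop NOK → NZD → CNY → NOK:
NOK 83,257,000.00 × 0.14546 (sell NOK at bid) = NZD 12,110,563.22
NZD 12,110,563.22 × 4.2898 (sell NZD at bid) = CNY 51,951,894.10
CNY 51,951,894.10 × 1.6274 (sell CNY at bid) = NOK 84,546,512.46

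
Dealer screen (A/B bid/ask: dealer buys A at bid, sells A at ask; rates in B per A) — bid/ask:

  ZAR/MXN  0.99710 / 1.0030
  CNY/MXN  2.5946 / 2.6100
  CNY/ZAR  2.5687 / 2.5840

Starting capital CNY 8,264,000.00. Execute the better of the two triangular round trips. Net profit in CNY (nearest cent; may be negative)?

Net profit: CNY 9,081.07

Best loop CNY → MXN → ZAR → CNY:
CNY 8,264,000.00 × 2.5946 (sell CNY at bid) = MXN 21,441,774.40
MXN 21,441,774.40 ÷ 1.0030 (buy ZAR at ask) = ZAR 21,377,641.48
ZAR 21,377,641.48 ÷ 2.5840 (buy CNY at ask) = CNY 8,273,081.07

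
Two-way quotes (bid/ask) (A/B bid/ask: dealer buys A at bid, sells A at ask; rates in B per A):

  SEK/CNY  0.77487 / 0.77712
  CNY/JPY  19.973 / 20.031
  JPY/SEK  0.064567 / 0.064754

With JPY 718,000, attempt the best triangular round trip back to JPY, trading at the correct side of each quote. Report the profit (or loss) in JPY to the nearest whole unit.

Net result: JPY -524 (no profitable arbitrage after spreads)

Best loop JPY → SEK → CNY → JPY:
JPY 718,000 × 0.064567 (sell JPY at bid) = SEK 46,359.11
SEK 46,359.11 × 0.77487 (sell SEK at bid) = CNY 35,922.28
CNY 35,922.28 × 19.973 (sell CNY at bid) = JPY 717,476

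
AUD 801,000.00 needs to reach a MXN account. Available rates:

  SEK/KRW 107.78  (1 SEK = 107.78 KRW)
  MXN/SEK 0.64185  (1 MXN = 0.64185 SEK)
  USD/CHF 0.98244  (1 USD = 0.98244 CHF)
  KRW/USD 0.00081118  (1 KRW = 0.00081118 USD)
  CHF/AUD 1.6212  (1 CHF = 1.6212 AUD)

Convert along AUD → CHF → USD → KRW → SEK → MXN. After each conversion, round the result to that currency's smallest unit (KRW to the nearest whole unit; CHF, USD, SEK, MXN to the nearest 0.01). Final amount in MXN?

MXN 8,961,917.11

AUD 801,000.00 ÷ 1.6212 = CHF 494,078.46
CHF 494,078.46 ÷ 0.98244 = USD 502,909.55
USD 502,909.55 ÷ 0.00081118 = KRW 619,972,817
KRW 619,972,817 ÷ 107.78 = SEK 5,752,206.50
SEK 5,752,206.50 ÷ 0.64185 = MXN 8,961,917.11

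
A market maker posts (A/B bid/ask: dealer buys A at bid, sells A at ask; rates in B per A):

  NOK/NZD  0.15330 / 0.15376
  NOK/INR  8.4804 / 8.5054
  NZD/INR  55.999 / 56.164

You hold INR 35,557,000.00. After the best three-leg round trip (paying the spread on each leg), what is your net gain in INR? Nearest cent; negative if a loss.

Best loop INR → NOK → NZD → INR:
INR 35,557,000.00 ÷ 8.5054 (buy NOK at ask) = NOK 4,180,520.61
NOK 4,180,520.61 × 0.15330 (sell NOK at bid) = NZD 640,873.81
NZD 640,873.81 × 55.999 (sell NZD at bid) = INR 35,888,292.46

Net profit: INR 331,292.46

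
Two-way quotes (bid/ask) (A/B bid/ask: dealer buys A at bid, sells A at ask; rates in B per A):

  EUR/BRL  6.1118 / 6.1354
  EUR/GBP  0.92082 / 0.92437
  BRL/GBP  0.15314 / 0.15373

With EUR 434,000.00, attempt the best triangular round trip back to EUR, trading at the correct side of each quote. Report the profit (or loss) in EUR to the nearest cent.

Best loop EUR → BRL → GBP → EUR:
EUR 434,000.00 × 6.1118 (sell EUR at bid) = BRL 2,652,521.20
BRL 2,652,521.20 × 0.15314 (sell BRL at bid) = GBP 406,207.10
GBP 406,207.10 ÷ 0.92437 (buy EUR at ask) = EUR 439,442.10

Net profit: EUR 5,442.10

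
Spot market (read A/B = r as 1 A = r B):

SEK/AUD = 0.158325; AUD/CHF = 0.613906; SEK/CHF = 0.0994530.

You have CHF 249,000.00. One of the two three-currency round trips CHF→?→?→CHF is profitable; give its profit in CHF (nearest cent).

Profitable loop is CHF → AUD → SEK → CHF:
CHF 249,000.00 ÷ 0.613906 = AUD 405,599.55
AUD 405,599.55 ÷ 0.158325 = SEK 2,561,816.23
SEK 2,561,816.23 × 0.0994530 = CHF 254,780.31
Profit = CHF 254,780.31 − CHF 249,000.00

Profit: CHF 5,780.31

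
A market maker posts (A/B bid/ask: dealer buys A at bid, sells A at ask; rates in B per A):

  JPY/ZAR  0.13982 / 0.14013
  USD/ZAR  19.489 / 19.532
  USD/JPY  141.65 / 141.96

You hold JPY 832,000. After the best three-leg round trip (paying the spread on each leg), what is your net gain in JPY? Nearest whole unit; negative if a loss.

Best loop JPY → ZAR → USD → JPY:
JPY 832,000 × 0.13982 (sell JPY at bid) = ZAR 116,330.24
ZAR 116,330.24 ÷ 19.532 (buy USD at ask) = USD 5,955.88
USD 5,955.88 × 141.65 (sell USD at bid) = JPY 843,650

Net profit: JPY 11,650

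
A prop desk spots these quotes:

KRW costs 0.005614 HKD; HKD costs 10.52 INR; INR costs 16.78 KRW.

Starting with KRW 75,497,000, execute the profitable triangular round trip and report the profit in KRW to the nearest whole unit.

Profit: KRW 684,512

Profitable loop is KRW → INR → HKD → KRW:
KRW 75,497,000 ÷ 16.78 = INR 4,499,225.27
INR 4,499,225.27 ÷ 10.52 = HKD 427,683.01
HKD 427,683.01 ÷ 0.005614 = KRW 76,181,512
Profit = KRW 76,181,512 − KRW 75,497,000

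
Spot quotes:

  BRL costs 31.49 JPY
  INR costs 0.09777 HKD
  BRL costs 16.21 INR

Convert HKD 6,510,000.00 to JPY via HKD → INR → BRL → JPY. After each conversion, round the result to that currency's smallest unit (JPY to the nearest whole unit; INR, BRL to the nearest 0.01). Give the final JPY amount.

HKD 6,510,000.00 ÷ 0.09777 = INR 66,584,841.98
INR 66,584,841.98 ÷ 16.21 = BRL 4,107,639.85
BRL 4,107,639.85 × 31.49 = JPY 129,349,579

JPY 129,349,579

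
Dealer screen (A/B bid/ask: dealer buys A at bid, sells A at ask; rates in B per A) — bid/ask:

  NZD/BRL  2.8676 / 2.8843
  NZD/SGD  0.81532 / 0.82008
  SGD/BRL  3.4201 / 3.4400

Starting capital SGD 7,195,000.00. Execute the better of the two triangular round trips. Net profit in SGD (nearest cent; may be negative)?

Best loop SGD → NZD → BRL → SGD:
SGD 7,195,000.00 ÷ 0.82008 (buy NZD at ask) = NZD 8,773,534.29
NZD 8,773,534.29 × 2.8676 (sell NZD at bid) = BRL 25,158,986.93
BRL 25,158,986.93 ÷ 3.4400 (buy SGD at ask) = SGD 7,313,658.99

Net profit: SGD 118,658.99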